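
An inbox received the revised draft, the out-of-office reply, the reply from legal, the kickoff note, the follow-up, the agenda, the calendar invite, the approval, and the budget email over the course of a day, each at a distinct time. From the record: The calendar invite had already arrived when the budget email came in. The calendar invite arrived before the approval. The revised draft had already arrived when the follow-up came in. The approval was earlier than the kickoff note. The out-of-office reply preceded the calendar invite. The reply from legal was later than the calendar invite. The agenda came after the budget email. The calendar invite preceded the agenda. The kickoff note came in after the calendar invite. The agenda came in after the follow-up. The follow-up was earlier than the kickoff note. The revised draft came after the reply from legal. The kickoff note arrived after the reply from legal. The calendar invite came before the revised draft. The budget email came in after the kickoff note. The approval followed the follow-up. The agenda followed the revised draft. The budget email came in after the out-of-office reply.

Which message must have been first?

The out-of-office reply has a chain of constraints placing it before every other message, so the out-of-office reply must be first.

the out-of-office reply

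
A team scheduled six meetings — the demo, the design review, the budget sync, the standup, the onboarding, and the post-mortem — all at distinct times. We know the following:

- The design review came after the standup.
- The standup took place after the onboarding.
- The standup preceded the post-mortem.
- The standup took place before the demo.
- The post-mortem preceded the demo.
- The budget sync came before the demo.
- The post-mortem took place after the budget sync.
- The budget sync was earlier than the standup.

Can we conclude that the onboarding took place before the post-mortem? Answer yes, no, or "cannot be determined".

yes

Chain the constraints: the onboarding → the standup → the post-mortem. Each link is directly stated, so the onboarding comes before the post-mortem.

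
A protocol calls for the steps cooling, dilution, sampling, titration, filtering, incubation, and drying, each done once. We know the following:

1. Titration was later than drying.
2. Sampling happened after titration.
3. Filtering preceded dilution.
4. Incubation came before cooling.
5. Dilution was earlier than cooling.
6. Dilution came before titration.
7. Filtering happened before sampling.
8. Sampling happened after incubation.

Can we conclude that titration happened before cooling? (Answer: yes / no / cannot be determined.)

cannot be determined

No chain of stated constraints runs from titration to cooling, and none runs from cooling to titration either.
So the relative order of titration and cooling is not fixed by the given facts.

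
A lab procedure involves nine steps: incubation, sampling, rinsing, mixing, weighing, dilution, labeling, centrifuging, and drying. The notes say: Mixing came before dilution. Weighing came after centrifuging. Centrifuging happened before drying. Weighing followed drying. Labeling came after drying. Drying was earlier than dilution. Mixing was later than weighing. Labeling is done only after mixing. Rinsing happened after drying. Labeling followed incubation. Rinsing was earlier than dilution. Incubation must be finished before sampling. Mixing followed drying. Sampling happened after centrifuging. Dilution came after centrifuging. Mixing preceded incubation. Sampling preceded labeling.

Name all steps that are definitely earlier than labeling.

centrifuging, drying, incubation, mixing, sampling, weighing

Directly stated before labeling: drying, incubation, mixing, and sampling.
Centrifuging reaches labeling via centrifuging → sampling → labeling.
Weighing reaches labeling via weighing → mixing → labeling.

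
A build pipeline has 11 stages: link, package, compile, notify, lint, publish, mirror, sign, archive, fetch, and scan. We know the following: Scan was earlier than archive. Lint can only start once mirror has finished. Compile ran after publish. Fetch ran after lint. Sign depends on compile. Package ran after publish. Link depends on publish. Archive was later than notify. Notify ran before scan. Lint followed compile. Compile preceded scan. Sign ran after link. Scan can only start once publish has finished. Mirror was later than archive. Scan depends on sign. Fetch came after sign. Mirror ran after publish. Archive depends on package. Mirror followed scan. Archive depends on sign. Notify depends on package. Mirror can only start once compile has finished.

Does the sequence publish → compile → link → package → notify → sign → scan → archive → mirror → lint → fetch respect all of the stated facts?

yes

Check each stated constraint against the proposed order — e.g. compile is ahead of lint; publish is ahead of mirror. Every pair is in the required order; nothing is violated.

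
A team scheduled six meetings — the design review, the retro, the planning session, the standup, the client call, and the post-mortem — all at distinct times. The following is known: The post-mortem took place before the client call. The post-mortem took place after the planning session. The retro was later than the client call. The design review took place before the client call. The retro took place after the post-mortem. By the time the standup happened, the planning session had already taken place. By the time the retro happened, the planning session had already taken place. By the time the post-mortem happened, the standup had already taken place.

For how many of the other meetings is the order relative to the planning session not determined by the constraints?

1

Forced after the planning session: the client call, the post-mortem, the retro, and the standup.
That leaves the design review with no forced order relative to the planning session — 1.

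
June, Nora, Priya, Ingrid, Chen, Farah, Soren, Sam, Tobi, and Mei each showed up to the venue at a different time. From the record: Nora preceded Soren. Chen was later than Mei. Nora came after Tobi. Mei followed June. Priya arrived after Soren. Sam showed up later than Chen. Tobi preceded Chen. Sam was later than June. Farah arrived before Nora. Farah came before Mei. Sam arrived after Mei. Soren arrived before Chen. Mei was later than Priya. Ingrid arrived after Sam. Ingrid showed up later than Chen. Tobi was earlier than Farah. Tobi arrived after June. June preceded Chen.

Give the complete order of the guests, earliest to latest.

The constraints fix every adjacent pair, so only one ordering works:
June → Tobi → Farah → Nora → Soren → Priya → Mei → Chen → Sam → Ingrid.

June, Tobi, Farah, Nora, Soren, Priya, Mei, Chen, Sam, Ingrid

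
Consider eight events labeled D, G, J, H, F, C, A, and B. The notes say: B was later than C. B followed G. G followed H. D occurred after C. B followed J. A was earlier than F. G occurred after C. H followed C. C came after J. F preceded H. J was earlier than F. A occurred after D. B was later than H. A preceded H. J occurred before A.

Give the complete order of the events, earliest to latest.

J, C, D, A, F, H, G, B

The constraints fix every adjacent pair, so only one ordering works:
J → C → D → A → F → H → G → B.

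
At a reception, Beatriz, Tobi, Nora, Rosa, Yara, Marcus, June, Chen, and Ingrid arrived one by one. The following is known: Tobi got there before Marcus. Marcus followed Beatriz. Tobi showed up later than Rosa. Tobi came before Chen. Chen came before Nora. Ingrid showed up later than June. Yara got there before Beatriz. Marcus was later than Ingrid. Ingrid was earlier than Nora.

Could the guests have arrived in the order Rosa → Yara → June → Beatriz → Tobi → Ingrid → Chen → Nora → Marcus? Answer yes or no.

yes

Check each stated constraint against the proposed order — e.g. Rosa is ahead of Tobi; Beatriz is ahead of Marcus. Every pair is in the required order; nothing is violated.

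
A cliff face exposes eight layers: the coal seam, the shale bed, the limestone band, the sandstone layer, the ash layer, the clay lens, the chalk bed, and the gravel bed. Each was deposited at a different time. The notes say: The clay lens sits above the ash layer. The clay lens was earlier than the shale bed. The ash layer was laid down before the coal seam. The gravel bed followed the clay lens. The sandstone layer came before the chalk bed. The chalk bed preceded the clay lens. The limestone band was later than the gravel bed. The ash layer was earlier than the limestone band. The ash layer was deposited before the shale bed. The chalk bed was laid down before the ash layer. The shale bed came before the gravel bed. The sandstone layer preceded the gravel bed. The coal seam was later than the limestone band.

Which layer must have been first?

The sandstone layer has a chain of constraints placing it before every other layer, so the sandstone layer must be first.

the sandstone layer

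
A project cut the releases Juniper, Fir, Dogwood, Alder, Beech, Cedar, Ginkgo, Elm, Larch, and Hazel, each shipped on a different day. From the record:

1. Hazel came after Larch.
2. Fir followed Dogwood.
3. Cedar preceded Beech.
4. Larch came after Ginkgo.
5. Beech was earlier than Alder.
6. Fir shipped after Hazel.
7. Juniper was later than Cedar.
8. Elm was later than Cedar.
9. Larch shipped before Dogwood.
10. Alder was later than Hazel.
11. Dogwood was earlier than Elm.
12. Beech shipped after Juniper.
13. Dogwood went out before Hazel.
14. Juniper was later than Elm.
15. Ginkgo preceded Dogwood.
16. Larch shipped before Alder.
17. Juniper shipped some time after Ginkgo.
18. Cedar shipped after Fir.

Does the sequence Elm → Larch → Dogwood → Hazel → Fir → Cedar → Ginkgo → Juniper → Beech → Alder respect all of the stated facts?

The constraints require Ginkgo before Larch, but in the proposed sequence Larch appears ahead of Ginkgo. That one violation is enough.

no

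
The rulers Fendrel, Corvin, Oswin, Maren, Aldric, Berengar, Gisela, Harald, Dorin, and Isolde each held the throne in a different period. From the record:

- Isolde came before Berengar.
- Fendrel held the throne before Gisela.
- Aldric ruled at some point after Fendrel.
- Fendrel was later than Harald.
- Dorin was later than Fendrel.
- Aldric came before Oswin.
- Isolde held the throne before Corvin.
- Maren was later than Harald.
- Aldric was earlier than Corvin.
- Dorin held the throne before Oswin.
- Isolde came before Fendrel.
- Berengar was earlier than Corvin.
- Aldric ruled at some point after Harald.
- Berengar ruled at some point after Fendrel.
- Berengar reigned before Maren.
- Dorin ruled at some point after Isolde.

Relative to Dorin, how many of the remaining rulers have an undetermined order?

Forced before Dorin: Fendrel, Harald, and Isolde; forced after Dorin: Oswin.
That leaves Aldric, Berengar, Corvin, Gisela, and Maren with no forced order relative to Dorin — 5.

5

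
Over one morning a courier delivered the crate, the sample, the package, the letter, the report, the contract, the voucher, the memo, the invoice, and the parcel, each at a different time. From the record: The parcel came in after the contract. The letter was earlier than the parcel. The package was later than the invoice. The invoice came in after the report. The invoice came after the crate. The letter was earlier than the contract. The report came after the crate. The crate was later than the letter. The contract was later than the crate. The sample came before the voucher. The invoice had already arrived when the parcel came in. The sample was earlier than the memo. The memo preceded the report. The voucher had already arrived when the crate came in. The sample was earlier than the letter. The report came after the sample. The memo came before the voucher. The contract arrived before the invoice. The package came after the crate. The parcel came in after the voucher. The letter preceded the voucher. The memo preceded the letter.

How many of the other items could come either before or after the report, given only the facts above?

Forced before the report: the crate, the letter, the memo, the sample, and the voucher; forced after the report: the invoice, the package, and the parcel.
That leaves the contract with no forced order relative to the report — 1.

1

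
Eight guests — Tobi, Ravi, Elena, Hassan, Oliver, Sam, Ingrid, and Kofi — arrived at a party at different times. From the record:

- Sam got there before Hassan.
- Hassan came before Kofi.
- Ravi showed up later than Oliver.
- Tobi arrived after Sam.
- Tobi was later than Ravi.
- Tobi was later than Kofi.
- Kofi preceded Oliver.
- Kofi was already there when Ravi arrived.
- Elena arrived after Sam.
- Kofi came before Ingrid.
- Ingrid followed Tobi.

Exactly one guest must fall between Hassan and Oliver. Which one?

Tracing the constraints gives Hassan → Kofi → Oliver, so Kofi sits after Hassan and before Oliver.
No other guest is forced both after Hassan and before Oliver.

Kofi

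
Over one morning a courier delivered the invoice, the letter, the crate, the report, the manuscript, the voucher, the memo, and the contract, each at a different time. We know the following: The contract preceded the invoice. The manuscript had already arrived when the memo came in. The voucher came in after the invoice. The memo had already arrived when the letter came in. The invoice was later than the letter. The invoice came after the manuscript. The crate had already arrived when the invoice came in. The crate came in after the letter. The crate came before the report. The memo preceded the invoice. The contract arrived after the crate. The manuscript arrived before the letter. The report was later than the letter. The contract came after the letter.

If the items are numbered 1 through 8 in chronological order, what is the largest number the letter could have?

The letter must come before the contract, the crate, the invoice, the report, and the voucher — 5 items forced after it.
Everything else can be placed before the letter in some valid order, so the letter can sit as late as position 8 − 5 = 3.

3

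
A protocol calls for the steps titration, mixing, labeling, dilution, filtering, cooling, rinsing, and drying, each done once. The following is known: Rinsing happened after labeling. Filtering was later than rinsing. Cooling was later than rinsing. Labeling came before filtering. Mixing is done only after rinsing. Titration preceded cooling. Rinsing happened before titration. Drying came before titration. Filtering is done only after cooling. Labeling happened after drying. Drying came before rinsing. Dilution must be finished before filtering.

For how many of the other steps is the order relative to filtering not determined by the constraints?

1

Forced before filtering: cooling, dilution, drying, labeling, rinsing, and titration.
That leaves mixing with no forced order relative to filtering — 1.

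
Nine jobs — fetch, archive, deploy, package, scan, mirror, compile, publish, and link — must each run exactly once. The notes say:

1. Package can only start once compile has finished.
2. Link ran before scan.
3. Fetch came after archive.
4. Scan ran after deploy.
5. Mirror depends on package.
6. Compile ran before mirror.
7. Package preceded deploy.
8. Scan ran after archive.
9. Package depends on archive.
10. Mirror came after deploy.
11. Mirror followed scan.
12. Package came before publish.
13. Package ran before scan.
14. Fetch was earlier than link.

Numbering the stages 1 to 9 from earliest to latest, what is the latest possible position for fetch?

Fetch must come before link, mirror, and scan — 3 stages forced after it.
Everything else can be placed before fetch in some valid order, so fetch can sit as late as position 9 − 3 = 6.

6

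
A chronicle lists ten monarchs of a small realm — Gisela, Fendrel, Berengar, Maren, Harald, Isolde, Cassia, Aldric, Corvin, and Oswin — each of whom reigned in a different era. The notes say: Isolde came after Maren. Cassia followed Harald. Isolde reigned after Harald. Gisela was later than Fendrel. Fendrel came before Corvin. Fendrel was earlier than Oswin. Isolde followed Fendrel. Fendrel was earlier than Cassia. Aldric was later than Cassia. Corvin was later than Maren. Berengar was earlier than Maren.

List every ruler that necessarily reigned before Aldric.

Directly stated before Aldric: Cassia.
Fendrel reaches Aldric via Fendrel → Cassia → Aldric.
Harald reaches Aldric via Harald → Cassia → Aldric.
No chain forces Corvin (or any of the others) ahead of Aldric.

Cassia, Fendrel, Harald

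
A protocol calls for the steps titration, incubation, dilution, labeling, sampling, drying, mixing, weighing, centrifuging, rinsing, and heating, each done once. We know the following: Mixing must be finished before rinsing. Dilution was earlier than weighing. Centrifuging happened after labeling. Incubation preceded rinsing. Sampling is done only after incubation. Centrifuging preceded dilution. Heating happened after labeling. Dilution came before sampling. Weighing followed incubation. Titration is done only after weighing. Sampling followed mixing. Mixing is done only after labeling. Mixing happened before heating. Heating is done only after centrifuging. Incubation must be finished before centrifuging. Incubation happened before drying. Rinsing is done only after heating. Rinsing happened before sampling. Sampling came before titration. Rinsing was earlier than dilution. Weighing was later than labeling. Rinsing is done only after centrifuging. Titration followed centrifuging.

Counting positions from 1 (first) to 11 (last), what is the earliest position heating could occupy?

5

Centrifuging, incubation, labeling, and mixing must all come before heating — 4 forced predecessors.
Nothing else is forced ahead of heating, so its earliest slot is position 4 + 1 = 5.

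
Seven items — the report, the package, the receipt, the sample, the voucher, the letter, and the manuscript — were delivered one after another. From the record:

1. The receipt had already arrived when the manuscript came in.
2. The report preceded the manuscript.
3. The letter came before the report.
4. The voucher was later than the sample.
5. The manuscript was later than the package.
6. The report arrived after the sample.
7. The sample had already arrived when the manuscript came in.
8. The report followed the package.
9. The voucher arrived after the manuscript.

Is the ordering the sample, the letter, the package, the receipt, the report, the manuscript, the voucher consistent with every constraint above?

yes

Check each stated constraint against the proposed order — e.g. the sample is ahead of the manuscript; the sample is ahead of the voucher. Every pair is in the required order; nothing is violated.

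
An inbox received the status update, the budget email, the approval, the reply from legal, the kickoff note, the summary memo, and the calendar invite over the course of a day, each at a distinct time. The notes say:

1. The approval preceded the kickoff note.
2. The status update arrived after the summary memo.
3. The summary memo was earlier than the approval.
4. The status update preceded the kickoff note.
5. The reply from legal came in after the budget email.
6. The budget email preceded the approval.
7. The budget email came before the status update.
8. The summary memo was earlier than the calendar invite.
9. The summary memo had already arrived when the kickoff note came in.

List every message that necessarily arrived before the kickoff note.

Directly stated before the kickoff note: the approval, the status update, and the summary memo.
The budget email reaches the kickoff note via the budget email → the approval → the kickoff note.
No chain forces the calendar invite (or any of the others) ahead of the kickoff note.

the approval, the budget email, the status update, the summary memo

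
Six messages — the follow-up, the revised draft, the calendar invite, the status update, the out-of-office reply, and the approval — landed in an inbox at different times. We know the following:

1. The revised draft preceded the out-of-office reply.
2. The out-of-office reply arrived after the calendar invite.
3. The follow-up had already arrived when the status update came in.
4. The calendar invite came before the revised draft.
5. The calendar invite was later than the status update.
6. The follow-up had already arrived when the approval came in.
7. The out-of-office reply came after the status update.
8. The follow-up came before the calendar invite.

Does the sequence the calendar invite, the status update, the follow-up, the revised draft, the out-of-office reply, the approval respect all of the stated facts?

The constraints require the follow-up before the status update, but in the proposed sequence the status update appears ahead of the follow-up. That one violation is enough.

no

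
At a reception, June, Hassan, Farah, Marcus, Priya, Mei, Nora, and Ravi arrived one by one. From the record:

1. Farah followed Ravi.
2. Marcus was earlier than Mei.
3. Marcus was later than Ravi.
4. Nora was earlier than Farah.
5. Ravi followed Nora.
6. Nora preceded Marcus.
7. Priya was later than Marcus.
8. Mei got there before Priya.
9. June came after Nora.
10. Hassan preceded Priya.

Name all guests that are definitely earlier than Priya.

Hassan, Marcus, Mei, Nora, Ravi

Directly stated before Priya: Hassan, Marcus, and Mei.
Nora reaches Priya via Nora → Marcus → Priya.
Ravi reaches Priya via Ravi → Marcus → Priya.
No chain forces June (or any of the others) ahead of Priya.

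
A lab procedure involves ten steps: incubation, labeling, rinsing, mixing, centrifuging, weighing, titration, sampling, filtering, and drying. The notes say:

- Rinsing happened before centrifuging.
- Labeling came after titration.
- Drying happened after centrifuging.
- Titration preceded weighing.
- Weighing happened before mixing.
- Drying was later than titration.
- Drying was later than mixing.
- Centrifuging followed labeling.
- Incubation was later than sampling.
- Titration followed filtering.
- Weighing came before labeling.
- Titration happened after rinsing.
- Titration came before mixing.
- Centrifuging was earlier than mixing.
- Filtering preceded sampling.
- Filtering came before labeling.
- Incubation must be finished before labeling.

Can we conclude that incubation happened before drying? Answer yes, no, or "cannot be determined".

Chain the constraints: incubation → labeling → centrifuging → drying. Each link is directly stated, so incubation comes before drying.

yes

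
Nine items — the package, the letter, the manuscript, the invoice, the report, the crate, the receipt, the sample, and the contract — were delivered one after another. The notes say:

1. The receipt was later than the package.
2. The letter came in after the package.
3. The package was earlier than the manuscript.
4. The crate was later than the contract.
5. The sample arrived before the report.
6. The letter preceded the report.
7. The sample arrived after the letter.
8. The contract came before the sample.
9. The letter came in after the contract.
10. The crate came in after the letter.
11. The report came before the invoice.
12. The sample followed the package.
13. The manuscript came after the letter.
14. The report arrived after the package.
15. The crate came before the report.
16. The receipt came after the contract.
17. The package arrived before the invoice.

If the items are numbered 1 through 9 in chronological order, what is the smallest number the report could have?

6

The contract, the crate, the letter, the package, and the sample must all come before the report — 5 forced predecessors.
Nothing else is forced ahead of the report, so its earliest slot is position 5 + 1 = 6.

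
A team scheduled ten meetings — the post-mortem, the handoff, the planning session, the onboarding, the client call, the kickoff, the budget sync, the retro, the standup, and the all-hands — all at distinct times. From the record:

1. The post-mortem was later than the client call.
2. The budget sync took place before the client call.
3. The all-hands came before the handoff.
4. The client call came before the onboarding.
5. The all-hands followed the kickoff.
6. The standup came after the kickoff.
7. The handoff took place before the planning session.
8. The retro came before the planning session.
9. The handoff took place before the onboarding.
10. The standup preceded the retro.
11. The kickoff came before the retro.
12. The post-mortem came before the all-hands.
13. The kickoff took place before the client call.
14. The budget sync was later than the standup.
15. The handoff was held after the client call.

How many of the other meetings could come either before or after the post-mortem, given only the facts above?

Forced before the post-mortem: the budget sync, the client call, the kickoff, and the standup; forced after the post-mortem: the all-hands, the handoff, the onboarding, and the planning session.
That leaves the retro with no forced order relative to the post-mortem — 1.

1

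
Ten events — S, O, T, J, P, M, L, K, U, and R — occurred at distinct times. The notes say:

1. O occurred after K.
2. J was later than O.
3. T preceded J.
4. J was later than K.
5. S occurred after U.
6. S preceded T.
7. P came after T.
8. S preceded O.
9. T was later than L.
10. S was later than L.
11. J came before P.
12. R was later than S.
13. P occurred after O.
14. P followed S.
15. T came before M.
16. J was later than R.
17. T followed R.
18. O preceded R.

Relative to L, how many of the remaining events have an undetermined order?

2

Forced after L: J, M, O, P, R, S, and T.
That leaves K and U with no forced order relative to L — 2.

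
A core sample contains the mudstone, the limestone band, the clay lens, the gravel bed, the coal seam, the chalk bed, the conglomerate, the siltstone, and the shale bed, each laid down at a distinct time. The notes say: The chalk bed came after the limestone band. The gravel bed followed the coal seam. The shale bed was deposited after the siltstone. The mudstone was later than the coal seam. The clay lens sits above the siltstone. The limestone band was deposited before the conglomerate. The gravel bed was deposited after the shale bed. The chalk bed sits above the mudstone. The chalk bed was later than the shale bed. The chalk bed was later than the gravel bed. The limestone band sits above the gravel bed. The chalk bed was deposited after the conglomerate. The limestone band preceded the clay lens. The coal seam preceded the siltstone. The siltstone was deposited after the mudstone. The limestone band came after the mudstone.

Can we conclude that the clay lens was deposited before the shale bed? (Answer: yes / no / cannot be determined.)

no

Tracing the constraints gives the shale bed → the gravel bed → the limestone band → the clay lens, so the shale bed must come before the clay lens.
That means the clay lens cannot be before the shale bed.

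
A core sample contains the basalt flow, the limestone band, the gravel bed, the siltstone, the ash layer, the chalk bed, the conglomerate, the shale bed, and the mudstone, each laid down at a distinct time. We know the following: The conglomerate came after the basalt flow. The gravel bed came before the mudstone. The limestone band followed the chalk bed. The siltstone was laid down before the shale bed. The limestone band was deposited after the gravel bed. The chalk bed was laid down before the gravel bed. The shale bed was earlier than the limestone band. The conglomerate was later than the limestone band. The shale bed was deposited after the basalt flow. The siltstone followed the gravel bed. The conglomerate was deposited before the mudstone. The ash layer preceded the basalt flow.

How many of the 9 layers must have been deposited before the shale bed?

Directly stated before the shale bed: the basalt flow and the siltstone.
The ash layer reaches the shale bed via the ash layer → the basalt flow → the shale bed.
The chalk bed reaches the shale bed via the chalk bed → the gravel bed → the siltstone → the shale bed.
The gravel bed reaches the shale bed via the gravel bed → the siltstone → the shale bed.
No chain forces the mudstone (or any of the others) ahead of the shale bed.
That's the ash layer, the basalt flow, the chalk bed, the gravel bed, and the siltstone — 5 in all.

5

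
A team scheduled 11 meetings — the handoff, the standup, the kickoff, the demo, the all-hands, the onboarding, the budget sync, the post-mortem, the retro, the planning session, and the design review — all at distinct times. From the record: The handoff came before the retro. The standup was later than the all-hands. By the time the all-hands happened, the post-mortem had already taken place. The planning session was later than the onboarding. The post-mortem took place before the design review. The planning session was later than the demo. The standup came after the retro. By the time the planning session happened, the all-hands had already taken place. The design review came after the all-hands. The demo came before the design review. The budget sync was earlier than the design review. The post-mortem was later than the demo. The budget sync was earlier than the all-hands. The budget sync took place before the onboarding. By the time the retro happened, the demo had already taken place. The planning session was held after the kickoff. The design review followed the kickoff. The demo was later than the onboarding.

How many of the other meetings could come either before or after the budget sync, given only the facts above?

Forced after the budget sync: the all-hands, the demo, the design review, the onboarding, the planning session, the post-mortem, the retro, and the standup.
That leaves the handoff and the kickoff with no forced order relative to the budget sync — 2.

2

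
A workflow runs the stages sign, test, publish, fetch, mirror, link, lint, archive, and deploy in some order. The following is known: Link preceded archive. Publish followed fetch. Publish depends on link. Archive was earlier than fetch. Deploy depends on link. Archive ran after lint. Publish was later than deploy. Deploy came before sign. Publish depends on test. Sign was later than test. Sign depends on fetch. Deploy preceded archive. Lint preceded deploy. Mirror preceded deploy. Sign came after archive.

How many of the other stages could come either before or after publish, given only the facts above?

Forced before publish: archive, deploy, fetch, link, lint, mirror, and test.
That leaves sign with no forced order relative to publish — 1.

1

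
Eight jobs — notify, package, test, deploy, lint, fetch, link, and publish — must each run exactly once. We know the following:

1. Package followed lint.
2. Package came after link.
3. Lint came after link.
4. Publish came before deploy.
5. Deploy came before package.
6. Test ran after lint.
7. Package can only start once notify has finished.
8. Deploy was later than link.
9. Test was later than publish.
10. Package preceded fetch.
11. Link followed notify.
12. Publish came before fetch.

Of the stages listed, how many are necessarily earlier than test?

Directly stated before test: lint and publish.
Link reaches test via link → lint → test.
Notify reaches test via notify → link → lint → test.
No chain forces deploy (or any of the others) ahead of test.
That's link, lint, notify, and publish — 4 in all.

4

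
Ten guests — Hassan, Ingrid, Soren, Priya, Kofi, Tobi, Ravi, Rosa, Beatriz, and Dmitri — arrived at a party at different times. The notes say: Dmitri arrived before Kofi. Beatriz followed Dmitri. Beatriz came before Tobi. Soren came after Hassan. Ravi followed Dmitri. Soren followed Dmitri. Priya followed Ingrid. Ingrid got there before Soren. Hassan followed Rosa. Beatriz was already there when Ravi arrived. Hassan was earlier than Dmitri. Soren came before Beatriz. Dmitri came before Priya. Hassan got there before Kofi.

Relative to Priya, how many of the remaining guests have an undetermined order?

5

Forced before Priya: Dmitri, Hassan, Ingrid, and Rosa.
That leaves Beatriz, Kofi, Ravi, Soren, and Tobi with no forced order relative to Priya — 5.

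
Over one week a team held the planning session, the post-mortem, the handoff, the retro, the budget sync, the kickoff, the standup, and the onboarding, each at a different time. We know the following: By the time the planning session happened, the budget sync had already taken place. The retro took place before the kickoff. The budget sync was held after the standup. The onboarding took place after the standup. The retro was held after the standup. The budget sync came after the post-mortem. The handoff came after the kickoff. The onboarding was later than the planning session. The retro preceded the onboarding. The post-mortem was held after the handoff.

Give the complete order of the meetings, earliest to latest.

The constraints fix every adjacent pair, so only one ordering works:
the standup → the retro → the kickoff → the handoff → the post-mortem → the budget sync → the planning session → the onboarding.

the standup, the retro, the kickoff, the handoff, the post-mortem, the budget sync, the planning session, the onboarding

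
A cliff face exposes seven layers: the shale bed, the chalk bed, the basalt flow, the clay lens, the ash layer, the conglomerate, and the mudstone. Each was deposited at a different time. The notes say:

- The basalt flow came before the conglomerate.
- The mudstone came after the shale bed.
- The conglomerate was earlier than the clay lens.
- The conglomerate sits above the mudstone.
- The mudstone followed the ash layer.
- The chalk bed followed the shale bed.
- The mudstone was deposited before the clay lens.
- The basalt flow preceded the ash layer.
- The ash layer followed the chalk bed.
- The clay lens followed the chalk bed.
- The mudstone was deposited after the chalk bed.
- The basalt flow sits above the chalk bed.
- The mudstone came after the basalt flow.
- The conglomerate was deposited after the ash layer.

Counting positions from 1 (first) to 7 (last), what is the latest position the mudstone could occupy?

The mudstone must come before the clay lens and the conglomerate — 2 layers forced after it.
Everything else can be placed before the mudstone in some valid order, so the mudstone can sit as late as position 7 − 2 = 5.

5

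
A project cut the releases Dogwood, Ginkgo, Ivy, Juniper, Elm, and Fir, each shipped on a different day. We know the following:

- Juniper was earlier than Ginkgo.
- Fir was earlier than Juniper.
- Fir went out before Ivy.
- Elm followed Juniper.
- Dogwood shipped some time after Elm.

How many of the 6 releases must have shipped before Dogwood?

3

Directly stated before Dogwood: Elm.
Fir reaches Dogwood via Fir → Juniper → Elm → Dogwood.
Juniper reaches Dogwood via Juniper → Elm → Dogwood.
No chain forces Ivy (or any of the others) ahead of Dogwood.
That's Elm, Fir, and Juniper — 3 in all.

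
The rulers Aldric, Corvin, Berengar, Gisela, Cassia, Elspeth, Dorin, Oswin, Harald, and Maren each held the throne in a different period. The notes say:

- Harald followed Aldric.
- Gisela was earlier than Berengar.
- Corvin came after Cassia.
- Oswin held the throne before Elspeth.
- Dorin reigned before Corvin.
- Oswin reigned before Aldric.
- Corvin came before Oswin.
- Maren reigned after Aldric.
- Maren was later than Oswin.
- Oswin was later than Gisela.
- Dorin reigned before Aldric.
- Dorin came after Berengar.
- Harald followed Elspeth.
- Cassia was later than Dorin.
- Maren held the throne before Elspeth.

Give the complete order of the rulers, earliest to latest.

Gisela, Berengar, Dorin, Cassia, Corvin, Oswin, Aldric, Maren, Elspeth, Harald

The constraints fix every adjacent pair, so only one ordering works:
Gisela → Berengar → Dorin → Cassia → Corvin → Oswin → Aldric → Maren → Elspeth → Harald.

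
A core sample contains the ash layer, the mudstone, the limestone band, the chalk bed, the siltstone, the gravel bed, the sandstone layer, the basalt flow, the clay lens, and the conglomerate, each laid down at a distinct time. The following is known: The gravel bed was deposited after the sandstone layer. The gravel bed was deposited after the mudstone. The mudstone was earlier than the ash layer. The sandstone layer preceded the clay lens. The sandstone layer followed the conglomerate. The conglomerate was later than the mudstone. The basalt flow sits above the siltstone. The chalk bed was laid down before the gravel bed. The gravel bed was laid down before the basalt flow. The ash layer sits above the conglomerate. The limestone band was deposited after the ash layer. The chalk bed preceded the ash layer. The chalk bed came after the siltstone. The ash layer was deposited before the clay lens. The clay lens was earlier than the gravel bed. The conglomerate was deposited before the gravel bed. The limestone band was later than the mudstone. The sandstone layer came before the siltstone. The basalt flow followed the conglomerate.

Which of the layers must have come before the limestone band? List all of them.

the ash layer, the chalk bed, the conglomerate, the mudstone, the sandstone layer, the siltstone

Directly stated before the limestone band: the ash layer and the mudstone.
The chalk bed reaches the limestone band via the chalk bed → the ash layer → the limestone band.
The conglomerate reaches the limestone band via the conglomerate → the ash layer → the limestone band.
The sandstone layer reaches the limestone band via the sandstone layer → the siltstone → the chalk bed → the ash layer → the limestone band.
Likewise the siltstone reaches the limestone band by chaining the stated constraints.
No chain forces the basalt flow (or any of the others) ahead of the limestone band.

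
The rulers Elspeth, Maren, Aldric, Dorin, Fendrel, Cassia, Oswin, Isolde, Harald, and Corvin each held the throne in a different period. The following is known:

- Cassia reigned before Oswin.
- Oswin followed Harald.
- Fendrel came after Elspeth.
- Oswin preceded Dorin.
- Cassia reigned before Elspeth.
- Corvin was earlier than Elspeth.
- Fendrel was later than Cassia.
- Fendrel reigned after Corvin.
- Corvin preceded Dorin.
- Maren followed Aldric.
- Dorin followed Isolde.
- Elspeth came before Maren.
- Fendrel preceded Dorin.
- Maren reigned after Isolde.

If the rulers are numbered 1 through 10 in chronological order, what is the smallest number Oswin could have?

3

Cassia and Harald must both come before Oswin — 2 forced predecessors.
Nothing else is forced ahead of Oswin, so their earliest slot is position 2 + 1 = 3.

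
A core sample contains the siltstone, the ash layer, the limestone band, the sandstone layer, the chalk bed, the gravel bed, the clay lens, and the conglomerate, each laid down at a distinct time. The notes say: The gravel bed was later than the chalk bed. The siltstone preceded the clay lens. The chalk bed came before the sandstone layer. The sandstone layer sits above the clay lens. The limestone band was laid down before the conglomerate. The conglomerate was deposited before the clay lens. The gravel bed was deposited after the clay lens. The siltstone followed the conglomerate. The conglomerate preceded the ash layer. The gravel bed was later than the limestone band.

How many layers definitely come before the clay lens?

Directly stated before the clay lens: the conglomerate and the siltstone.
The limestone band reaches the clay lens via the limestone band → the conglomerate → the clay lens.
No chain forces the chalk bed (or any of the others) ahead of the clay lens.
That's the conglomerate, the limestone band, and the siltstone — 3 in all.

3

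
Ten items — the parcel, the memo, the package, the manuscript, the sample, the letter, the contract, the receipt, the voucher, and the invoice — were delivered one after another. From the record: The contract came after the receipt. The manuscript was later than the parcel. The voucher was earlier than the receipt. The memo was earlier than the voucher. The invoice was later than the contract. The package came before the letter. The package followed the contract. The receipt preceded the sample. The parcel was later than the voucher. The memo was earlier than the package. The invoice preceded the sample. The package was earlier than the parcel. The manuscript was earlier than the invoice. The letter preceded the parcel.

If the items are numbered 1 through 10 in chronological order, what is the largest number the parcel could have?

7

The parcel must come before the invoice, the manuscript, and the sample — 3 items forced after it.
Everything else can be placed before the parcel in some valid order, so the parcel can sit as late as position 10 − 3 = 7.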